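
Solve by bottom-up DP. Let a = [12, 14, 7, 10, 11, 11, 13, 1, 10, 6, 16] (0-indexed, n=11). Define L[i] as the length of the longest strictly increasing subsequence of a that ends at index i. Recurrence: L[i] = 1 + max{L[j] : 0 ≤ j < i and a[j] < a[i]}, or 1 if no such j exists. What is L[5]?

3

   i    0    1    2    3    4    5    6    7    8    9   10
a[i]   12   14    7   10   11   11   13    1   10    6   16
L[i]    1    2    1    2    3    3    4    1    2    2    5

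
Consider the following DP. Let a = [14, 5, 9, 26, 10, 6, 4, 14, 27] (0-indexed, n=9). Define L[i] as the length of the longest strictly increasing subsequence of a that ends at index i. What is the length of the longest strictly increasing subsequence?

   i    0    1    2    3    4    5    6    7    8
a[i]   14    5    9   26   10    6    4   14   27
L[i]    1    1    2    3    3    2    1    4    5

5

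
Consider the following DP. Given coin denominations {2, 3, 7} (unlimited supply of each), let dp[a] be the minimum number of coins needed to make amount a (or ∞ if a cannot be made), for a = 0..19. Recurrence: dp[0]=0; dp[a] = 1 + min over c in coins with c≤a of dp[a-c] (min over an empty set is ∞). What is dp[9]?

2

 a  0  1  2  3  4  5  6  7  8  9 10 11 12 13 14 15 16 17 18 19
dp  0  -  1  1  2  2  2  1  3  2  2  3  3  3  2  4  3  3  4  4
(- denotes ∞ / unreachable)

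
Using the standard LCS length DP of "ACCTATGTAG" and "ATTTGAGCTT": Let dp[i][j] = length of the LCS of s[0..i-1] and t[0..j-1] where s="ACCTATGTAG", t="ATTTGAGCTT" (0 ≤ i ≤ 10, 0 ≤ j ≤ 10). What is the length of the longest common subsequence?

6

   ''  A  T  T  T  G  A  G  C  T  T
''  0  0  0  0  0  0  0  0  0  0  0
 A  0  1  1  1  1  1  1  1  1  1  1
 C  0  1  1  1  1  1  1  1  2  2  2
 C  0  1  1  1  1  1  1  1  2  2  2
 T  0  1  2  2  2  2  2  2  2  3  3
 A  0  1  2  2  2  2  3  3  3  3  3
 T  0  1  2  3  3  3  3  3  3  4  4
 G  0  1  2  3  3  4  4  4  4  4  4
 T  0  1  2  3  4  4  4  4  4  5  5
 A  0  1  2  3  4  4  5  5  5  5  5
 G  0  1  2  3  4  5  5  6  6  6  6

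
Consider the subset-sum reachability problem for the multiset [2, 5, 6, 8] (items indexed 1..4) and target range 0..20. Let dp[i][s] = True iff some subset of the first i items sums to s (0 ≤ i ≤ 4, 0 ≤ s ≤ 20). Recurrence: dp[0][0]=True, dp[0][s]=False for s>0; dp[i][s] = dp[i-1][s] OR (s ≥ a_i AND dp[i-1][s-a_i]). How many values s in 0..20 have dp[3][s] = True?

i\s   0   1   2   3   4   5   6   7   8   9  10  11  12  13  14  15  16  17  18  19  20
  0   T   F   F   F   F   F   F   F   F   F   F   F   F   F   F   F   F   F   F   F   F
  1   T   F   T   F   F   F   F   F   F   F   F   F   F   F   F   F   F   F   F   F   F
  2   T   F   T   F   F   T   F   T   F   F   F   F   F   F   F   F   F   F   F   F   F
  3   T   F   T   F   F   T   T   T   T   F   F   T   F   T   F   F   F   F   F   F   F
  4   T   F   T   F   F   T   T   T   T   F   T   T   F   T   T   T   T   F   F   T   F

8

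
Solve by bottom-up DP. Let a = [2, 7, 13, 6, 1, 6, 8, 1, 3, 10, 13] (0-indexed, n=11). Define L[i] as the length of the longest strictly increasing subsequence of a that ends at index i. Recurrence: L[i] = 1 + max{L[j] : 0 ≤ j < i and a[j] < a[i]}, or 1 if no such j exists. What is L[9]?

   i    0    1    2    3    4    5    6    7    8    9   10
a[i]    2    7   13    6    1    6    8    1    3   10   13
L[i]    1    2    3    2    1    2    3    1    2    4    5

4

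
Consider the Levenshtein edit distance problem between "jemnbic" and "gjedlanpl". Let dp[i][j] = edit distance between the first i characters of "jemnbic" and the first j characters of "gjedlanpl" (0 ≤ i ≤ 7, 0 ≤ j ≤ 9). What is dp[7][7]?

   ''  g  j  e  d  l  a  n  p  l
''  0  1  2  3  4  5  6  7  8  9
 j  1  1  1  2  3  4  5  6  7  8
 e  2  2  2  1  2  3  4  5  6  7
 m  3  3  3  2  2  3  4  5  6  7
 n  4  4  4  3  3  3  4  4  5  6
 b  5  5  5  4  4  4  4  5  5  6
 i  6  6  6  5  5  5  5  5  6  6
 c  7  7  7  6  6  6  6  6  6  7

6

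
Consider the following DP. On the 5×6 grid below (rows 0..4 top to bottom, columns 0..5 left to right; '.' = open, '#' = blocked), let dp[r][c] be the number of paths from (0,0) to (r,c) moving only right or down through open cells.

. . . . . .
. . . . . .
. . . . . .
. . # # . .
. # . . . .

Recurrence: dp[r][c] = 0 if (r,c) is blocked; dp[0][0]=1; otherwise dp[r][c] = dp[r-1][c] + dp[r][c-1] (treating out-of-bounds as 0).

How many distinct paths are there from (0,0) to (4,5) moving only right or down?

51

r\c   0   1   2   3   4   5
  0   1   1   1   1   1   1
  1   1   2   3   4   5   6
  2   1   3   6  10  15  21
  3   1   4   0   0  15  36
  4   1   0   0   0  15  51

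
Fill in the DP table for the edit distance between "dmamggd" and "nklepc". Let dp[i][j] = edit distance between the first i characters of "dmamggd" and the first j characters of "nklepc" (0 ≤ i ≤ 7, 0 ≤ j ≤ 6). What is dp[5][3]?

   ''  n  k  l  e  p  c
''  0  1  2  3  4  5  6
 d  1  1  2  3  4  5  6
 m  2  2  2  3  4  5  6
 a  3  3  3  3  4  5  6
 m  4  4  4  4  4  5  6
 g  5  5  5  5  5  5  6
 g  6  6  6  6  6  6  6
 d  7  7  7  7  7  7  7

5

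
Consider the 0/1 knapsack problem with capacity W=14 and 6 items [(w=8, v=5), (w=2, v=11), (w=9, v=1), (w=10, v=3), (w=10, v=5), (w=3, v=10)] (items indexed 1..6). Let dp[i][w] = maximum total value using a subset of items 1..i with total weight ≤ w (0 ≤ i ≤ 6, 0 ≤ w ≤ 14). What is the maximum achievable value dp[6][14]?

26

i\w   0   1   2   3   4   5   6   7   8   9  10  11  12  13  14
  0   0   0   0   0   0   0   0   0   0   0   0   0   0   0   0
  1   0   0   0   0   0   0   0   0   5   5   5   5   5   5   5
  2   0   0  11  11  11  11  11  11  11  11  16  16  16  16  16
  3   0   0  11  11  11  11  11  11  11  11  16  16  16  16  16
  4   0   0  11  11  11  11  11  11  11  11  16  16  16  16  16
  5   0   0  11  11  11  11  11  11  11  11  16  16  16  16  16
  6   0   0  11  11  11  21  21  21  21  21  21  21  21  26  26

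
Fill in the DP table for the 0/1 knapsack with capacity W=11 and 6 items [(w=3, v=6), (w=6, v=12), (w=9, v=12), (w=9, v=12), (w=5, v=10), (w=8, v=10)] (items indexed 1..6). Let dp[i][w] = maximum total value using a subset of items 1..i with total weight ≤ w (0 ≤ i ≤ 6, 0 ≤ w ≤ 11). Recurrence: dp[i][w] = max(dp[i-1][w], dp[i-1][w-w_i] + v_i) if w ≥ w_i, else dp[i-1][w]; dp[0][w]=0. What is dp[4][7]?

12

i\w   0   1   2   3   4   5   6   7   8   9  10  11
  0   0   0   0   0   0   0   0   0   0   0   0   0
  1   0   0   0   6   6   6   6   6   6   6   6   6
  2   0   0   0   6   6   6  12  12  12  18  18  18
  3   0   0   0   6   6   6  12  12  12  18  18  18
  4   0   0   0   6   6   6  12  12  12  18  18  18
  5   0   0   0   6   6  10  12  12  16  18  18  22
  6   0   0   0   6   6  10  12  12  16  18  18  22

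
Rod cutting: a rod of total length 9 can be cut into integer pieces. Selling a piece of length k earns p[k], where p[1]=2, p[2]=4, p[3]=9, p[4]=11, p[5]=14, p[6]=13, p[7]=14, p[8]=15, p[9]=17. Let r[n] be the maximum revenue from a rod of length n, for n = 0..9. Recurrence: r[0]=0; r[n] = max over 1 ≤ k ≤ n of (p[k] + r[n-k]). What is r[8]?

23

   n    0    1    2    3    4    5    6    7    8    9
r[n]    0    2    4    9   11   14   18   20   23   27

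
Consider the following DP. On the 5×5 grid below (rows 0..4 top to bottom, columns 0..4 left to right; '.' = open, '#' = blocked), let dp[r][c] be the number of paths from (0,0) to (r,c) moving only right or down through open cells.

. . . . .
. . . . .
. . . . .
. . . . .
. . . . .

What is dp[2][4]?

r\c   0   1   2   3   4
  0   1   1   1   1   1
  1   1   2   3   4   5
  2   1   3   6  10  15
  3   1   4  10  20  35
  4   1   5  15  35  70

15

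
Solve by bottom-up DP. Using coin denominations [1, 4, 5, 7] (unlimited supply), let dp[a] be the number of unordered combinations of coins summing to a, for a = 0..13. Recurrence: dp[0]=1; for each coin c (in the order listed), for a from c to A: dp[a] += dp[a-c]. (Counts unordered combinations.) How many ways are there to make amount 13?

after  coin     0     1     2     3     4     5     6     7     8     9    10    11    12    13
          1     1     1     1     1     1     1     1     1     1     1     1     1     1     1
          4     1     1     1     1     2     2     2     2     3     3     3     3     4     4
          5     1     1     1     1     2     3     3     3     4     5     6     6     7     8
          7     1     1     1     1     2     3     3     4     5     6     7     8    10    11

11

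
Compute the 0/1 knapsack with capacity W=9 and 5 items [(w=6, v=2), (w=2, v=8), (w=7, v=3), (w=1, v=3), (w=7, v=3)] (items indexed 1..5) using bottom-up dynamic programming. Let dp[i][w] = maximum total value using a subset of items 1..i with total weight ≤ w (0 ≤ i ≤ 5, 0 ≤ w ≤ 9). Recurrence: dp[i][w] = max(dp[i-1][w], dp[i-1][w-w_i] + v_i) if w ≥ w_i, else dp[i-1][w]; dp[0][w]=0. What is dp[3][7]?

i\w   0   1   2   3   4   5   6   7   8   9
  0   0   0   0   0   0   0   0   0   0   0
  1   0   0   0   0   0   0   2   2   2   2
  2   0   0   8   8   8   8   8   8  10  10
  3   0   0   8   8   8   8   8   8  10  11
  4   0   3   8  11  11  11  11  11  11  13
  5   0   3   8  11  11  11  11  11  11  13

8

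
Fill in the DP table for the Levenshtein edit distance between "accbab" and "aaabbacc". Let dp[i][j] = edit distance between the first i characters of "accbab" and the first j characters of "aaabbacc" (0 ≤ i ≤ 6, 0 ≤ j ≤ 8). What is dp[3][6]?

5

   ''  a  a  a  b  b  a  c  c
''  0  1  2  3  4  5  6  7  8
 a  1  0  1  2  3  4  5  6  7
 c  2  1  1  2  3  4  5  5  6
 c  3  2  2  2  3  4  5  5  5
 b  4  3  3  3  2  3  4  5  6
 a  5  4  3  3  3  3  3  4  5
 b  6  5  4  4  3  3  4  4  5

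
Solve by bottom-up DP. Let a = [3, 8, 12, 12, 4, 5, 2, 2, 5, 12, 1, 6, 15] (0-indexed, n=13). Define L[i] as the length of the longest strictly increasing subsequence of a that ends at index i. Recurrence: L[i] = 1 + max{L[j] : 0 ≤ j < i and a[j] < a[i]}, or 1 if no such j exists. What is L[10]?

   i    0    1    2    3    4    5    6    7    8    9   10   11   12
a[i]    3    8   12   12    4    5    2    2    5   12    1    6   15
L[i]    1    2    3    3    2    3    1    1    3    4    1    4    5

1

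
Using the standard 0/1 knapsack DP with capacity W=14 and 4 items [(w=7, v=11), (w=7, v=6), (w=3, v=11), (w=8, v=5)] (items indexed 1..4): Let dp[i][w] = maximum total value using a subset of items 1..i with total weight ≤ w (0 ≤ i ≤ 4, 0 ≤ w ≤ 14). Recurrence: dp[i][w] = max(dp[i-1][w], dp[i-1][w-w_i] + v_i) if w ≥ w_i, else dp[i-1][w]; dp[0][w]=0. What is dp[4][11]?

22

i\w   0   1   2   3   4   5   6   7   8   9  10  11  12  13  14
  0   0   0   0   0   0   0   0   0   0   0   0   0   0   0   0
  1   0   0   0   0   0   0   0  11  11  11  11  11  11  11  11
  2   0   0   0   0   0   0   0  11  11  11  11  11  11  11  17
  3   0   0   0  11  11  11  11  11  11  11  22  22  22  22  22
  4   0   0   0  11  11  11  11  11  11  11  22  22  22  22  22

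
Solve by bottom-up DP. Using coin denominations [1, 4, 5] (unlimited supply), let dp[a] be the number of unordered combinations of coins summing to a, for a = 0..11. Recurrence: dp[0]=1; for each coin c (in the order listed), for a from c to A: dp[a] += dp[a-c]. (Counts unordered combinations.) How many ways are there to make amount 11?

after  coin     0     1     2     3     4     5     6     7     8     9    10    11
          1     1     1     1     1     1     1     1     1     1     1     1     1
          4     1     1     1     1     2     2     2     2     3     3     3     3
          5     1     1     1     1     2     3     3     3     4     5     6     6

6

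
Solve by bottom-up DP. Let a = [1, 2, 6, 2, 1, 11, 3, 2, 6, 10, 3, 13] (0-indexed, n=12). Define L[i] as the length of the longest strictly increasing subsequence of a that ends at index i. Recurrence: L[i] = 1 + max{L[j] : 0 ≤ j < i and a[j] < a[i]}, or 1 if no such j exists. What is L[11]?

6

   i    0    1    2    3    4    5    6    7    8    9   10   11
a[i]    1    2    6    2    1   11    3    2    6   10    3   13
L[i]    1    2    3    2    1    4    3    2    4    5    3    6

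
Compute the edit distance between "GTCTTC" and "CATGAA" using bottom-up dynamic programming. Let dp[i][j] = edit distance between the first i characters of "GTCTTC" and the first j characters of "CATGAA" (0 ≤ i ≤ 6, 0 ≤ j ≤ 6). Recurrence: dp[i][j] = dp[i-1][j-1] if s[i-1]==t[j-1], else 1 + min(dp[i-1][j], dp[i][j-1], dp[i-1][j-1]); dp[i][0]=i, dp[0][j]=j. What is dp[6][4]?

4

   ''  C  A  T  G  A  A
''  0  1  2  3  4  5  6
 G  1  1  2  3  3  4  5
 T  2  2  2  2  3  4  5
 C  3  2  3  3  3  4  5
 T  4  3  3  3  4  4  5
 T  5  4  4  3  4  5  5
 C  6  5  5  4  4  5  6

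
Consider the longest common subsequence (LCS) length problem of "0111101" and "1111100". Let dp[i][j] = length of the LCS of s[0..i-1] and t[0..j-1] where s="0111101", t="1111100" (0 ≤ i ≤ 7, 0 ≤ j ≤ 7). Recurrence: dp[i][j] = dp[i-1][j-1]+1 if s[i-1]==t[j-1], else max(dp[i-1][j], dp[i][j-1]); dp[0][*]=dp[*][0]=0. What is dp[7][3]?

3

   ''  1  1  1  1  1  0  0
''  0  0  0  0  0  0  0  0
 0  0  0  0  0  0  0  1  1
 1  0  1  1  1  1  1  1  1
 1  0  1  2  2  2  2  2  2
 1  0  1  2  3  3  3  3  3
 1  0  1  2  3  4  4  4  4
 0  0  1  2  3  4  4  5  5
 1  0  1  2  3  4  5  5  5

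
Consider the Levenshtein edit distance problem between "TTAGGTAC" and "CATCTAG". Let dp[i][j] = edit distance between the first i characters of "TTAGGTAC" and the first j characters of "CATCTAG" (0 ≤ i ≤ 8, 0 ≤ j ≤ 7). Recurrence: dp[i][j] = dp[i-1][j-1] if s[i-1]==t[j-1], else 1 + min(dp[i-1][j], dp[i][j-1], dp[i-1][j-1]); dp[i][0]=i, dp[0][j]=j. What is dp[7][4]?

5

   ''  C  A  T  C  T  A  G
''  0  1  2  3  4  5  6  7
 T  1  1  2  2  3  4  5  6
 T  2  2  2  2  3  3  4  5
 A  3  3  2  3  3  4  3  4
 G  4  4  3  3  4  4  4  3
 G  5  5  4  4  4  5  5  4
 T  6  6  5  4  5  4  5  5
 A  7  7  6  5  5  5  4  5
 C  8  7  7  6  5  6  5  5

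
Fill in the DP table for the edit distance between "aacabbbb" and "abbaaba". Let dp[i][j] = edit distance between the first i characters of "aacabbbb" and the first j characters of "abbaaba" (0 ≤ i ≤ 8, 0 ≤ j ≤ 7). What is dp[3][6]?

4

   ''  a  b  b  a  a  b  a
''  0  1  2  3  4  5  6  7
 a  1  0  1  2  3  4  5  6
 a  2  1  1  2  2  3  4  5
 c  3  2  2  2  3  3  4  5
 a  4  3  3  3  2  3  4  4
 b  5  4  3  3  3  3  3  4
 b  6  5  4  3  4  4  3  4
 b  7  6  5  4  4  5  4  4
 b  8  7  6  5  5  5  5  5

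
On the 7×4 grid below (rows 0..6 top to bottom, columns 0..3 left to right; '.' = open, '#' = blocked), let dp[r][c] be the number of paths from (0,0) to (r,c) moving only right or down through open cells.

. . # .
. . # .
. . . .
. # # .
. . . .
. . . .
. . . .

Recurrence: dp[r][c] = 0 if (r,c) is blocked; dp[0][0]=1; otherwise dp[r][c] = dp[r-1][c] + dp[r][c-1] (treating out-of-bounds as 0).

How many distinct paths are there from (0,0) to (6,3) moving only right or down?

r\c   0   1   2   3
  0   1   1   0   0
  1   1   2   0   0
  2   1   3   3   3
  3   1   0   0   3
  4   1   1   1   4
  5   1   2   3   7
  6   1   3   6  13

13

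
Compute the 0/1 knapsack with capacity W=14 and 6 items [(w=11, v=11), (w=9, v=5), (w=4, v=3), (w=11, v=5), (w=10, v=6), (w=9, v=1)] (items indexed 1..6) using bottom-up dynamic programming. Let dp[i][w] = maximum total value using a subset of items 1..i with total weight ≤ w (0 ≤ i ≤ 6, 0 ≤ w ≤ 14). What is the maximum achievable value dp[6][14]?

i\w   0   1   2   3   4   5   6   7   8   9  10  11  12  13  14
  0   0   0   0   0   0   0   0   0   0   0   0   0   0   0   0
  1   0   0   0   0   0   0   0   0   0   0   0  11  11  11  11
  2   0   0   0   0   0   0   0   0   0   5   5  11  11  11  11
  3   0   0   0   0   3   3   3   3   3   5   5  11  11  11  11
  4   0   0   0   0   3   3   3   3   3   5   5  11  11  11  11
  5   0   0   0   0   3   3   3   3   3   5   6  11  11  11  11
  6   0   0   0   0   3   3   3   3   3   5   6  11  11  11  11

11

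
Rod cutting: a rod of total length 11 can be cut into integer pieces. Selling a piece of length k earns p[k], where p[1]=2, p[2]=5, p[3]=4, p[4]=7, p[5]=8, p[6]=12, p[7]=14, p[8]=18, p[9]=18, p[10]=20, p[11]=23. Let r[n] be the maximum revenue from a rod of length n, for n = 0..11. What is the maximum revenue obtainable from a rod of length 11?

   n    0    1    2    3    4    5    6    7    8    9   10   11
r[n]    0    2    5    7   10   12   15   17   20   22   25   27

27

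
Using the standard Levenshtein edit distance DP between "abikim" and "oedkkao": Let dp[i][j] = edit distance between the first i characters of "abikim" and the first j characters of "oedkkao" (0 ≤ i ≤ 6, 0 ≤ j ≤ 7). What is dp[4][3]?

4

   ''  o  e  d  k  k  a  o
''  0  1  2  3  4  5  6  7
 a  1  1  2  3  4  5  5  6
 b  2  2  2  3  4  5  6  6
 i  3  3  3  3  4  5  6  7
 k  4  4  4  4  3  4  5  6
 i  5  5  5  5  4  4  5  6
 m  6  6  6  6  5  5  5  6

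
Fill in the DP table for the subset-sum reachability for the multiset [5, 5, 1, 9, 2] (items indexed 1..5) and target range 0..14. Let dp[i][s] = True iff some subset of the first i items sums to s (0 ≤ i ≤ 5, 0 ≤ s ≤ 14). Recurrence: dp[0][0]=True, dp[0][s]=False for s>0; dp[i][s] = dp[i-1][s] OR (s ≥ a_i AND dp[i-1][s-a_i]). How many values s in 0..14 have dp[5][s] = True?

i\s   0   1   2   3   4   5   6   7   8   9  10  11  12  13  14
  0   T   F   F   F   F   F   F   F   F   F   F   F   F   F   F
  1   T   F   F   F   F   T   F   F   F   F   F   F   F   F   F
  2   T   F   F   F   F   T   F   F   F   F   T   F   F   F   F
  3   T   T   F   F   F   T   T   F   F   F   T   T   F   F   F
  4   T   T   F   F   F   T   T   F   F   T   T   T   F   F   T
  5   T   T   T   T   F   T   T   T   T   T   T   T   T   T   T

14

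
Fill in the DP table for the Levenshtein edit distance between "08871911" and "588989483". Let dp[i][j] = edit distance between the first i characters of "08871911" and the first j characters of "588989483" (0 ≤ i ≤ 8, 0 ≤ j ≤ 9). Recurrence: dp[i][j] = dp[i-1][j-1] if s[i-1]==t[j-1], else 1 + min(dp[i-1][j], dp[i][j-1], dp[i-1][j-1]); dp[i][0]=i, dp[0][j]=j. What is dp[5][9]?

7

   ''  5  8  8  9  8  9  4  8  3
''  0  1  2  3  4  5  6  7  8  9
 0  1  1  2  3  4  5  6  7  8  9
 8  2  2  1  2  3  4  5  6  7  8
 8  3  3  2  1  2  3  4  5  6  7
 7  4  4  3  2  2  3  4  5  6  7
 1  5  5  4  3  3  3  4  5  6  7
 9  6  6  5  4  3  4  3  4  5  6
 1  7  7  6  5  4  4  4  4  5  6
 1  8  8  7  6  5  5  5  5  5  6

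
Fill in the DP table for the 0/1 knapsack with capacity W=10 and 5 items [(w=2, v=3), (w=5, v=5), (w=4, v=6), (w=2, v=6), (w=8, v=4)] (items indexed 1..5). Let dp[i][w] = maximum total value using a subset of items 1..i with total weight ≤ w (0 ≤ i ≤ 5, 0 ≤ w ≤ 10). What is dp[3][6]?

i\w   0   1   2   3   4   5   6   7   8   9  10
  0   0   0   0   0   0   0   0   0   0   0   0
  1   0   0   3   3   3   3   3   3   3   3   3
  2   0   0   3   3   3   5   5   8   8   8   8
  3   0   0   3   3   6   6   9   9   9  11  11
  4   0   0   6   6   9   9  12  12  15  15  15
  5   0   0   6   6   9   9  12  12  15  15  15

9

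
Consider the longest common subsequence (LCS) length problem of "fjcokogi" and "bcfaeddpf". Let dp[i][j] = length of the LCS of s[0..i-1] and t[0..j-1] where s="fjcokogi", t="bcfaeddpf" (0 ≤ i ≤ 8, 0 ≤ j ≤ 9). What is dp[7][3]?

1

   ''  b  c  f  a  e  d  d  p  f
''  0  0  0  0  0  0  0  0  0  0
 f  0  0  0  1  1  1  1  1  1  1
 j  0  0  0  1  1  1  1  1  1  1
 c  0  0  1  1  1  1  1  1  1  1
 o  0  0  1  1  1  1  1  1  1  1
 k  0  0  1  1  1  1  1  1  1  1
 o  0  0  1  1  1  1  1  1  1  1
 g  0  0  1  1  1  1  1  1  1  1
 i  0  0  1  1  1  1  1  1  1  1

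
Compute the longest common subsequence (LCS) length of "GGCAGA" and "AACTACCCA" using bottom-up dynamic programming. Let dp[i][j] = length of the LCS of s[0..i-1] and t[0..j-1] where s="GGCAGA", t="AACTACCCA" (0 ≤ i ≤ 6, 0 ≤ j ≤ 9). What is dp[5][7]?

2

   ''  A  A  C  T  A  C  C  C  A
''  0  0  0  0  0  0  0  0  0  0
 G  0  0  0  0  0  0  0  0  0  0
 G  0  0  0  0  0  0  0  0  0  0
 C  0  0  0  1  1  1  1  1  1  1
 A  0  1  1  1  1  2  2  2  2  2
 G  0  1  1  1  1  2  2  2  2  2
 A  0  1  2  2  2  2  2  2  2  3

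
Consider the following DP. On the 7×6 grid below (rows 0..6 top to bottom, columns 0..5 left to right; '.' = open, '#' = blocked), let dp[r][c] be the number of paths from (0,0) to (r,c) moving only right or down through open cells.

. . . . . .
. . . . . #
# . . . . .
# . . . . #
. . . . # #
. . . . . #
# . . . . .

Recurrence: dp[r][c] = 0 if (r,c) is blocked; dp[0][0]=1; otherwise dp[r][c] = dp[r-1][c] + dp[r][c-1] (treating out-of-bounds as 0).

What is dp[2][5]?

r\c   0   1   2   3   4   5
  0   1   1   1   1   1   1
  1   1   2   3   4   5   0
  2   0   2   5   9  14  14
  3   0   2   7  16  30   0
  4   0   2   9  25   0   0
  5   0   2  11  36  36   0
  6   0   2  13  49  85  85

14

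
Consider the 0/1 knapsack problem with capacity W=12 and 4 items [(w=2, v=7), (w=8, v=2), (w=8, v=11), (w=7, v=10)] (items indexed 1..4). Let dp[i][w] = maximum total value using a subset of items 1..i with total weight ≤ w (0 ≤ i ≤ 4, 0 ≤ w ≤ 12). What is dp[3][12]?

18

i\w   0   1   2   3   4   5   6   7   8   9  10  11  12
  0   0   0   0   0   0   0   0   0   0   0   0   0   0
  1   0   0   7   7   7   7   7   7   7   7   7   7   7
  2   0   0   7   7   7   7   7   7   7   7   9   9   9
  3   0   0   7   7   7   7   7   7  11  11  18  18  18
  4   0   0   7   7   7   7   7  10  11  17  18  18  18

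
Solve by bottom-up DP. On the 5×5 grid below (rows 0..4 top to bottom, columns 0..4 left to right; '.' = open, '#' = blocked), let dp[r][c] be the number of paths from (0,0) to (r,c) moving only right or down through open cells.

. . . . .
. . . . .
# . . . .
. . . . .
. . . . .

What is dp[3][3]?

16

r\c   0   1   2   3   4
  0   1   1   1   1   1
  1   1   2   3   4   5
  2   0   2   5   9  14
  3   0   2   7  16  30
  4   0   2   9  25  55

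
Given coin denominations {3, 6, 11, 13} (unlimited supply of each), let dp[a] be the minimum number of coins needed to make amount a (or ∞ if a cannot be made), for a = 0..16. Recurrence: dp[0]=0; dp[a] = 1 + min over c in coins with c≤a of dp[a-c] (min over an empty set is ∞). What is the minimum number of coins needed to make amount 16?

2

 a  0  1  2  3  4  5  6  7  8  9 10 11 12 13 14 15 16
dp  0  -  -  1  -  -  1  -  -  2  -  1  2  1  2  3  2
(- denotes ∞ / unreachable)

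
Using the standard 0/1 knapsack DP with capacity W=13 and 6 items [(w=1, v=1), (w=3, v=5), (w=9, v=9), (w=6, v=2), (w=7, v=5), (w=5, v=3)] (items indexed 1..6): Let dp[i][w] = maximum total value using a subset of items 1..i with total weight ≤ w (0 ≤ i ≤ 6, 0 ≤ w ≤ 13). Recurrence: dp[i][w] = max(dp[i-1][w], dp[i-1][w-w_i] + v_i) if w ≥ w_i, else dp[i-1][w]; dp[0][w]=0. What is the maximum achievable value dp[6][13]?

15

i\w   0   1   2   3   4   5   6   7   8   9  10  11  12  13
  0   0   0   0   0   0   0   0   0   0   0   0   0   0   0
  1   0   1   1   1   1   1   1   1   1   1   1   1   1   1
  2   0   1   1   5   6   6   6   6   6   6   6   6   6   6
  3   0   1   1   5   6   6   6   6   6   9  10  10  14  15
  4   0   1   1   5   6   6   6   6   6   9  10  10  14  15
  5   0   1   1   5   6   6   6   6   6   9  10  11  14  15
  6   0   1   1   5   6   6   6   6   8   9  10  11  14  15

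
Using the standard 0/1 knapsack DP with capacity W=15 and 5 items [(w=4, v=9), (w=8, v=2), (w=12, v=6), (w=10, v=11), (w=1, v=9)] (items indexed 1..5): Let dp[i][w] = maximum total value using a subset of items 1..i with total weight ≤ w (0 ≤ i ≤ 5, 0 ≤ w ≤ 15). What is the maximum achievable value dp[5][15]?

29

i\w   0   1   2   3   4   5   6   7   8   9  10  11  12  13  14  15
  0   0   0   0   0   0   0   0   0   0   0   0   0   0   0   0   0
  1   0   0   0   0   9   9   9   9   9   9   9   9   9   9   9   9
  2   0   0   0   0   9   9   9   9   9   9   9   9  11  11  11  11
  3   0   0   0   0   9   9   9   9   9   9   9   9  11  11  11  11
  4   0   0   0   0   9   9   9   9   9   9  11  11  11  11  20  20
  5   0   9   9   9   9  18  18  18  18  18  18  20  20  20  20  29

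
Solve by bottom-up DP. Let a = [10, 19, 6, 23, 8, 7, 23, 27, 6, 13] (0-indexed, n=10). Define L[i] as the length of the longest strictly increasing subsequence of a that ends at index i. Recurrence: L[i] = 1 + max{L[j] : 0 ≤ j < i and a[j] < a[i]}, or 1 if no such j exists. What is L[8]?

1

   i    0    1    2    3    4    5    6    7    8    9
a[i]   10   19    6   23    8    7   23   27    6   13
L[i]    1    2    1    3    2    2    3    4    1    3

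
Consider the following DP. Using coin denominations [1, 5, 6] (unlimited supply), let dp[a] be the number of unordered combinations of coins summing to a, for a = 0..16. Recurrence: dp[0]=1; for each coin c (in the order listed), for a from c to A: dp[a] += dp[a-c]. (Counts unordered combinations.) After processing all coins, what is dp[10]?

after  coin     0     1     2     3     4     5     6     7     8     9    10    11    12    13    14    15    16
          1     1     1     1     1     1     1     1     1     1     1     1     1     1     1     1     1     1
          5     1     1     1     1     1     2     2     2     2     2     3     3     3     3     3     4     4
          6     1     1     1     1     1     2     3     3     3     3     4     5     6     6     6     7     8

4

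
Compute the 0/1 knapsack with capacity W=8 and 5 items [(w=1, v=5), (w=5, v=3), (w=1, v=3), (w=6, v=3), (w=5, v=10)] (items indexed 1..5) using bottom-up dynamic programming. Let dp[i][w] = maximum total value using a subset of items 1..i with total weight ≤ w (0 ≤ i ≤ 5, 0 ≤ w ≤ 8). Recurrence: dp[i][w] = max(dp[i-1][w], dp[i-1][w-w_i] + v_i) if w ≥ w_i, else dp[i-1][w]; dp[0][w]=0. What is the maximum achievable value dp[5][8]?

i\w   0   1   2   3   4   5   6   7   8
  0   0   0   0   0   0   0   0   0   0
  1   0   5   5   5   5   5   5   5   5
  2   0   5   5   5   5   5   8   8   8
  3   0   5   8   8   8   8   8  11  11
  4   0   5   8   8   8   8   8  11  11
  5   0   5   8   8   8  10  15  18  18

18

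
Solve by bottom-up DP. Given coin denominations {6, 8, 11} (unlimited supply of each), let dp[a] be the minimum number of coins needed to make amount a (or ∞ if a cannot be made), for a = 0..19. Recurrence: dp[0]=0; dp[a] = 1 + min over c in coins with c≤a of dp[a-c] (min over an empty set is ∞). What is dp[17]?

2

 a  0  1  2  3  4  5  6  7  8  9 10 11 12 13 14 15 16 17 18 19
dp  0  -  -  -  -  -  1  -  1  -  -  1  2  -  2  -  2  2  3  2
(- denotes ∞ / unreachable)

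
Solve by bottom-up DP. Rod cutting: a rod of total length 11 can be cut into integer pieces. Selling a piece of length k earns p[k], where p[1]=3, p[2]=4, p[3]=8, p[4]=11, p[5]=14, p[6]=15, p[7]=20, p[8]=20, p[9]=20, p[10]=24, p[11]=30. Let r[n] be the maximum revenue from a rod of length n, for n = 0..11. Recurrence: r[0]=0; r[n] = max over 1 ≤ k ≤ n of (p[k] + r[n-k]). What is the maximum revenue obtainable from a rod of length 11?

   n    0    1    2    3    4    5    6    7    8    9   10   11
r[n]    0    3    6    9   12   15   18   21   24   27   30   33

33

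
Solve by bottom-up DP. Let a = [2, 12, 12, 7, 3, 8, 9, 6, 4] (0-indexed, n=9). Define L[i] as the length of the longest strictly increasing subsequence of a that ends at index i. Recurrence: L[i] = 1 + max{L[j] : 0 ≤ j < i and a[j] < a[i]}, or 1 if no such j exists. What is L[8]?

3

   i    0    1    2    3    4    5    6    7    8
a[i]    2   12   12    7    3    8    9    6    4
L[i]    1    2    2    2    2    3    4    3    3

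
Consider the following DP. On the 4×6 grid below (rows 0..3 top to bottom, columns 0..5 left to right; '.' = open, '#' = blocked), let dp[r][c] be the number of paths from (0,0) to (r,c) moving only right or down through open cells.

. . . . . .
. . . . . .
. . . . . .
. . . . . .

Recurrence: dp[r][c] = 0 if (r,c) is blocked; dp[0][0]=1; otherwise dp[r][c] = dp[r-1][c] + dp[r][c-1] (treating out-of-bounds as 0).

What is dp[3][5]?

r\c   0   1   2   3   4   5
  0   1   1   1   1   1   1
  1   1   2   3   4   5   6
  2   1   3   6  10  15  21
  3   1   4  10  20  35  56

56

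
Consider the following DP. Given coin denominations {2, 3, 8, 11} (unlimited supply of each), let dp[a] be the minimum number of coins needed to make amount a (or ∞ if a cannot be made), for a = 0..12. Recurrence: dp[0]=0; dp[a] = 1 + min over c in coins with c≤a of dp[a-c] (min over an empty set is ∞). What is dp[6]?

2

 a  0  1  2  3  4  5  6  7  8  9 10 11 12
dp  0  -  1  1  2  2  2  3  1  3  2  1  3
(- denotes ∞ / unreachable)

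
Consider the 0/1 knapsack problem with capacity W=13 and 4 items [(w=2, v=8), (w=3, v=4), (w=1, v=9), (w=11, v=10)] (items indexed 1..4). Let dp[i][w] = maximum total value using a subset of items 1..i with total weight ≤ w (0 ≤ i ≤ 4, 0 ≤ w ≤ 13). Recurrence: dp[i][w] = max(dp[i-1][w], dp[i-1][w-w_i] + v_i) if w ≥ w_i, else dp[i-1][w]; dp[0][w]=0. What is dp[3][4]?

i\w   0   1   2   3   4   5   6   7   8   9  10  11  12  13
  0   0   0   0   0   0   0   0   0   0   0   0   0   0   0
  1   0   0   8   8   8   8   8   8   8   8   8   8   8   8
  2   0   0   8   8   8  12  12  12  12  12  12  12  12  12
  3   0   9   9  17  17  17  21  21  21  21  21  21  21  21
  4   0   9   9  17  17  17  21  21  21  21  21  21  21  21

17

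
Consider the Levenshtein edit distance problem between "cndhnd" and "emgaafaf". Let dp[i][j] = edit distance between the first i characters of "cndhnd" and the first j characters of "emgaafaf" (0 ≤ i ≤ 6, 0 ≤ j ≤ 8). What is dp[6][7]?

7

   ''  e  m  g  a  a  f  a  f
''  0  1  2  3  4  5  6  7  8
 c  1  1  2  3  4  5  6  7  8
 n  2  2  2  3  4  5  6  7  8
 d  3  3  3  3  4  5  6  7  8
 h  4  4  4  4  4  5  6  7  8
 n  5  5  5  5  5  5  6  7  8
 d  6  6  6  6  6  6  6  7  8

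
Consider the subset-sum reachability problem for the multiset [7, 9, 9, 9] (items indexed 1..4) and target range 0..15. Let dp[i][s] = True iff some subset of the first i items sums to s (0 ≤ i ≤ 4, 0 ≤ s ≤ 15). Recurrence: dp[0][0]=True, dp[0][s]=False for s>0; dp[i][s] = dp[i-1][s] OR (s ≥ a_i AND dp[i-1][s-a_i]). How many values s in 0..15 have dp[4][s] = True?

3

i\s   0   1   2   3   4   5   6   7   8   9  10  11  12  13  14  15
  0   T   F   F   F   F   F   F   F   F   F   F   F   F   F   F   F
  1   T   F   F   F   F   F   F   T   F   F   F   F   F   F   F   F
  2   T   F   F   F   F   F   F   T   F   T   F   F   F   F   F   F
  3   T   F   F   F   F   F   F   T   F   T   F   F   F   F   F   F
  4   T   F   F   F   F   F   F   T   F   T   F   F   F   F   F   F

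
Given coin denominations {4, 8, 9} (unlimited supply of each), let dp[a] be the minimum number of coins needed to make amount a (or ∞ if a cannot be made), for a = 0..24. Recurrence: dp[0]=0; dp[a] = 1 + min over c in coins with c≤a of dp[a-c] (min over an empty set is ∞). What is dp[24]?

3

 a  0  1  2  3  4  5  6  7  8  9 10 11 12 13 14 15 16 17 18 19 20 21 22 23 24
dp  0  -  -  -  1  -  -  -  1  1  -  -  2  2  -  -  2  2  2  -  3  3  3  -  3
(- denotes ∞ / unreachable)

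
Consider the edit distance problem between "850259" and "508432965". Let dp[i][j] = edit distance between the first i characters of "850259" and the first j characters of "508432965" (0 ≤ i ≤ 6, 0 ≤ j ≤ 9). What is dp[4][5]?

4

   ''  5  0  8  4  3  2  9  6  5
''  0  1  2  3  4  5  6  7  8  9
 8  1  1  2  2  3  4  5  6  7  8
 5  2  1  2  3  3  4  5  6  7  7
 0  3  2  1  2  3  4  5  6  7  8
 2  4  3  2  2  3  4  4  5  6  7
 5  5  4  3  3  3  4  5  5  6  6
 9  6  5  4  4  4  4  5  5  6  7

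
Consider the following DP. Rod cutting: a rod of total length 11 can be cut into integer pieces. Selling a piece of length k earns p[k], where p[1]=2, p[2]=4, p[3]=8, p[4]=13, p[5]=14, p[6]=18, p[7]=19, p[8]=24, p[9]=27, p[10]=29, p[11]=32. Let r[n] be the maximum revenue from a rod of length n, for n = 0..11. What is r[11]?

34

   n    0    1    2    3    4    5    6    7    8    9   10   11
r[n]    0    2    4    8   13   15   18   21   26   28   31   34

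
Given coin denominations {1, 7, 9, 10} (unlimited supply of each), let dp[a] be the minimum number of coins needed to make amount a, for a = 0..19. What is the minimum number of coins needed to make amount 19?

2

 a  0  1  2  3  4  5  6  7  8  9 10 11 12 13 14 15 16 17 18 19
dp  0  1  2  3  4  5  6  1  2  1  1  2  3  4  2  3  2  2  2  2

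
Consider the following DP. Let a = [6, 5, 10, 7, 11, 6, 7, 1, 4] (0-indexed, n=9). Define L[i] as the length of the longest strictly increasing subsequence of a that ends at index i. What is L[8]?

2

   i    0    1    2    3    4    5    6    7    8
a[i]    6    5   10    7   11    6    7    1    4
L[i]    1    1    2    2    3    2    3    1    2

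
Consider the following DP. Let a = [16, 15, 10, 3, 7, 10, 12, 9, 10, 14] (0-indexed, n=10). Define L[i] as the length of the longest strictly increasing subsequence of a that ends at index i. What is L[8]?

   i    0    1    2    3    4    5    6    7    8    9
a[i]   16   15   10    3    7   10   12    9   10   14
L[i]    1    1    1    1    2    3    4    3    4    5

4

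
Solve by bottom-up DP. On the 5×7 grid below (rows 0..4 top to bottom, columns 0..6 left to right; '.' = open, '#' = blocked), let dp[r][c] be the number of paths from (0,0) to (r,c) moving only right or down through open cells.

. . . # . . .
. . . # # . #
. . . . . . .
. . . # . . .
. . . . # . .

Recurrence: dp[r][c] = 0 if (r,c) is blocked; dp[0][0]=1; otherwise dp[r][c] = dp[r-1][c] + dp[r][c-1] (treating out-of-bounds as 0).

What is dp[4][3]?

r\c   0   1   2   3   4   5   6
  0   1   1   1   0   0   0   0
  1   1   2   3   0   0   0   0
  2   1   3   6   6   6   6   6
  3   1   4  10   0   6  12  18
  4   1   5  15  15   0  12  30

15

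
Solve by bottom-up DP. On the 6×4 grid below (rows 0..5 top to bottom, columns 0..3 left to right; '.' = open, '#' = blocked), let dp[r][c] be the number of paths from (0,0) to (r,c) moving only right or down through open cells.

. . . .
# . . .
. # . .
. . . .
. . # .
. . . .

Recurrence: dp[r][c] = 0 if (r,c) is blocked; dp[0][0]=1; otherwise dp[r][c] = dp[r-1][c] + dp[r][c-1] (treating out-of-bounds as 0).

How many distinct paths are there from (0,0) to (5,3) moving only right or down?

r\c   0   1   2   3
  0   1   1   1   1
  1   0   1   2   3
  2   0   0   2   5
  3   0   0   2   7
  4   0   0   0   7
  5   0   0   0   7

7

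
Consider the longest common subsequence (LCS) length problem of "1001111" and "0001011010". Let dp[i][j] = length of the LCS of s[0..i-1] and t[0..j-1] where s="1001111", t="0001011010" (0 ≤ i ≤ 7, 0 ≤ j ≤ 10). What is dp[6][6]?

   ''  0  0  0  1  0  1  1  0  1  0
''  0  0  0  0  0  0  0  0  0  0  0
 1  0  0  0  0  1  1  1  1  1  1  1
 0  0  1  1  1  1  2  2  2  2  2  2
 0  0  1  2  2  2  2  2  2  3  3  3
 1  0  1  2  2  3  3  3  3  3  4  4
 1  0  1  2  2  3  3  4  4  4  4  4
 1  0  1  2  2  3  3  4  5  5  5  5
 1  0  1  2  2  3  3  4  5  5  6  6

4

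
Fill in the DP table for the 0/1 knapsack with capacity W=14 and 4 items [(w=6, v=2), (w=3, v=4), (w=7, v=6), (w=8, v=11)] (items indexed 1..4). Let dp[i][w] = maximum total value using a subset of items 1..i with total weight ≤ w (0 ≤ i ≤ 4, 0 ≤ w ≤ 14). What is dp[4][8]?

i\w   0   1   2   3   4   5   6   7   8   9  10  11  12  13  14
  0   0   0   0   0   0   0   0   0   0   0   0   0   0   0   0
  1   0   0   0   0   0   0   2   2   2   2   2   2   2   2   2
  2   0   0   0   4   4   4   4   4   4   6   6   6   6   6   6
  3   0   0   0   4   4   4   4   6   6   6  10  10  10  10  10
  4   0   0   0   4   4   4   4   6  11  11  11  15  15  15  15

11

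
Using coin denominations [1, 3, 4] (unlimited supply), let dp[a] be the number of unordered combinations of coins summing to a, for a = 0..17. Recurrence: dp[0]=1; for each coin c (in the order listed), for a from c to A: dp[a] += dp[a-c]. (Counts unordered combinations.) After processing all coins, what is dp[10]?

after  coin     0     1     2     3     4     5     6     7     8     9    10    11    12    13    14    15    16    17
          1     1     1     1     1     1     1     1     1     1     1     1     1     1     1     1     1     1     1
          3     1     1     1     2     2     2     3     3     3     4     4     4     5     5     5     6     6     6
          4     1     1     1     2     3     3     4     5     6     7     8     9    11    12    13    15    17    18

8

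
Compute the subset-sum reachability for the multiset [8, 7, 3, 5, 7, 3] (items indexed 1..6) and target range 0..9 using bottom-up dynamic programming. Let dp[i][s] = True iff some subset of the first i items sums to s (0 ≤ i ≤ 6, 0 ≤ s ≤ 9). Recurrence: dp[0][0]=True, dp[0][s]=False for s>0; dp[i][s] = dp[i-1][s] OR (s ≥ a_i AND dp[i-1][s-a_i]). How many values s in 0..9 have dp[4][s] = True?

5

i\s   0   1   2   3   4   5   6   7   8   9
  0   T   F   F   F   F   F   F   F   F   F
  1   T   F   F   F   F   F   F   F   T   F
  2   T   F   F   F   F   F   F   T   T   F
  3   T   F   F   T   F   F   F   T   T   F
  4   T   F   F   T   F   T   F   T   T   F
  5   T   F   F   T   F   T   F   T   T   F
  6   T   F   F   T   F   T   T   T   T   F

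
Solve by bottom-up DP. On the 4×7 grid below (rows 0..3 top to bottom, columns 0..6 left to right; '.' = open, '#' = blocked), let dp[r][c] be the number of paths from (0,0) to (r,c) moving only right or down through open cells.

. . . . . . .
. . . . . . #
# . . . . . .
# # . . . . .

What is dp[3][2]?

5

r\c   0   1   2   3   4   5   6
  0   1   1   1   1   1   1   1
  1   1   2   3   4   5   6   0
  2   0   2   5   9  14  20  20
  3   0   0   5  14  28  48  68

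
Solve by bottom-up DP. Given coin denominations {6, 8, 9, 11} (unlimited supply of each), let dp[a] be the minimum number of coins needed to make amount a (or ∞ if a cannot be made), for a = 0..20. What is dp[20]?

 a  0  1  2  3  4  5  6  7  8  9 10 11 12 13 14 15 16 17 18 19 20
dp  0  -  -  -  -  -  1  -  1  1  -  1  2  -  2  2  2  2  2  2  2
(- denotes ∞ / unreachable)

2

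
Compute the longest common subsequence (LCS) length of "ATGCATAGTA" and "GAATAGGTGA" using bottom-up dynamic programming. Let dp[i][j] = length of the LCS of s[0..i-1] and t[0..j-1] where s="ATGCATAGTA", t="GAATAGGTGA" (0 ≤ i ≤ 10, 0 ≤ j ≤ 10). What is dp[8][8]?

   ''  G  A  A  T  A  G  G  T  G  A
''  0  0  0  0  0  0  0  0  0  0  0
 A  0  0  1  1  1  1  1  1  1  1  1
 T  0  0  1  1  2  2  2  2  2  2  2
 G  0  1  1  1  2  2  3  3  3  3  3
 C  0  1  1  1  2  2  3  3  3  3  3
 A  0  1  2  2  2  3  3  3  3  3  4
 T  0  1  2  2  3  3  3  3  4  4  4
 A  0  1  2  3  3  4  4  4  4  4  5
 G  0  1  2  3  3  4  5  5  5  5  5
 T  0  1  2  3  4  4  5  5  6  6  6
 A  0  1  2  3  4  5  5  5  6  6  7

5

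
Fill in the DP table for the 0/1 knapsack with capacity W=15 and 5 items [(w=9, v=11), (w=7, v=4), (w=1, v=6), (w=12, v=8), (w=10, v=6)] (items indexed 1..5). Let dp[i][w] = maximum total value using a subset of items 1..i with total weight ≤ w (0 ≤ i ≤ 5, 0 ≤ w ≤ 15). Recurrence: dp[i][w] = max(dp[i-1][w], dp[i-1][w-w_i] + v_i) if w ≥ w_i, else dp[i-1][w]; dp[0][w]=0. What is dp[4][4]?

i\w   0   1   2   3   4   5   6   7   8   9  10  11  12  13  14  15
  0   0   0   0   0   0   0   0   0   0   0   0   0   0   0   0   0
  1   0   0   0   0   0   0   0   0   0  11  11  11  11  11  11  11
  2   0   0   0   0   0   0   0   4   4  11  11  11  11  11  11  11
  3   0   6   6   6   6   6   6   6  10  11  17  17  17  17  17  17
  4   0   6   6   6   6   6   6   6  10  11  17  17  17  17  17  17
  5   0   6   6   6   6   6   6   6  10  11  17  17  17  17  17  17

6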